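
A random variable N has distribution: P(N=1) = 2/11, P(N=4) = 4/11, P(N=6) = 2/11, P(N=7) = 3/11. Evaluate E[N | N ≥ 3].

P(N ≥ 3) = 9/11.
Σ over the event: 4·4/11 + 6·2/11 + 7·3/11 = 49/11.
E[N | N ≥ 3] = (49/11) / (9/11) = 49/9.

49/9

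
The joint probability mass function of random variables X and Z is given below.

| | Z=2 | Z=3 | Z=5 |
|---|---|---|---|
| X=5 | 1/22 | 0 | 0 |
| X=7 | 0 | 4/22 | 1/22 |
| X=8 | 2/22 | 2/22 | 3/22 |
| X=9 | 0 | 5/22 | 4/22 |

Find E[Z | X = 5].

P(X = 5) = 1/22.
Summing Z·P(X=x,Z=y) over the conditioning event gives 1/11.
E[Z | X = 5] = (1/11) / (1/22) = 2.

2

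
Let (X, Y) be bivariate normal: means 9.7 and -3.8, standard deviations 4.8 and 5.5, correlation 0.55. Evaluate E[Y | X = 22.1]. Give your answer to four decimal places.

The regression of Y on X has slope ρ·σ_Y/σ_X and passes through (μ_X, μ_Y).
E[Y | X=22.1] = -3.8 + (0.55)·(5.5/4.8)·(22.1 − (9.7)) = -3.8 + (0.63021)·(12.4) = 4.0146.

4.0146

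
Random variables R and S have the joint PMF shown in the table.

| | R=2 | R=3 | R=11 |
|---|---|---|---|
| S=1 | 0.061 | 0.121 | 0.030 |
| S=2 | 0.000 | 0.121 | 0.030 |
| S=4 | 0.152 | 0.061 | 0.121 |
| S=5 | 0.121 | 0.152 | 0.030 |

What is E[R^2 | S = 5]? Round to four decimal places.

P(S = 5) = 0.303.
Σ R^2·P over the event = 4·(0.121) + 9·(0.152) + 121·(0.030) = 5.482.
E[R^2 | S = 5] = (5.482) / (0.303) = 18.0924.

18.0924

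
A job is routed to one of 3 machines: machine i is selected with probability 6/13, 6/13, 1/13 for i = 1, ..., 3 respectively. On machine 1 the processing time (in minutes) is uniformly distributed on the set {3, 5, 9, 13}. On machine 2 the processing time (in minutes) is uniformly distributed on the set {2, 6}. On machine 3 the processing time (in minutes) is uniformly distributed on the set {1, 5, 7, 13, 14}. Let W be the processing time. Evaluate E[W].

77/13

E[W | machine 1] = (3+5+9+13)/4 = 15/2.
E[W | machine 2] = (2+6)/2 = 4.
E[W | machine 3] = (1+5+7+13+14)/5 = 8.
By the law of total expectation,
E[W] = (6/13)·(15/2) + (6/13)·(4) + (1/13)·(8) = 77/13.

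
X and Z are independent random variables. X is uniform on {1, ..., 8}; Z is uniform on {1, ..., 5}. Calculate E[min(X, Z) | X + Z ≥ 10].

Outcomes with X + Z ≥ 10: (5,5), (6,4), (6,5), (7,3), (7,4), (7,5), (8,2), (8,3), (8,4), (8,5), each with probability 1/40.
E[min(X, Z) | X + Z ≥ 10] = (5 + 4 + 5 + 3 + 4 + 5 + 2 + 3 + 4 + 5) / 10 = 4.

4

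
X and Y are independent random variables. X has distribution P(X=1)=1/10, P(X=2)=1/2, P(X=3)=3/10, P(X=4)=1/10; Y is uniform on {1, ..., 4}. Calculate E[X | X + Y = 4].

20/9

P(X + Y = 4) = 9/40.
Summing X·P(x,y) over outcomes with X + Y = 4 gives 1/2.
E[X | X + Y = 4] = (1/2) / (9/40) = 20/9.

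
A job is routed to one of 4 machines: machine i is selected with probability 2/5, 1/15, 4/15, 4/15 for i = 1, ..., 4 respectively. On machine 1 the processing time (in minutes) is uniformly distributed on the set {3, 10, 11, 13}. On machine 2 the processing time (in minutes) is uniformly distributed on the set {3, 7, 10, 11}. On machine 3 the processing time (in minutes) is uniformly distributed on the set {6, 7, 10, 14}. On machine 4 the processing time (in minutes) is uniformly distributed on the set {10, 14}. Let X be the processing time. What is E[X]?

593/60

E[X | machine 1] = (3+10+11+13)/4 = 37/4.
E[X | machine 2] = (3+7+10+11)/4 = 31/4.
E[X | machine 3] = (6+7+10+14)/4 = 37/4.
E[X | machine 4] = (10+14)/2 = 12.
By the law of total expectation,
E[X] = (2/5)·(37/4) + (1/15)·(31/4) + (4/15)·(37/4) + (4/15)·(12) = 593/60.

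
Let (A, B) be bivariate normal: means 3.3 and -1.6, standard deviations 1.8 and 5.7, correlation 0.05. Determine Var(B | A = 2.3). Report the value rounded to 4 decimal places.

Var(B | A=x) = (1 − ρ²)·σ_B².
Var(B | A=2.3) = (5.7)²·(1 − (0.05)²) = 32.49·0.9975 = 32.4088.

32.4088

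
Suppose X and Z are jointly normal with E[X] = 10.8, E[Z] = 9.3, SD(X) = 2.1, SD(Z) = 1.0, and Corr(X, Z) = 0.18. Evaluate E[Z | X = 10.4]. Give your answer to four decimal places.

9.2657

The regression of Z on X has slope ρ·σ_Z/σ_X and passes through (μ_X, μ_Z).
E[Z | X=10.4] = 9.3 + (0.18)·(1.0/2.1)·(10.4 − (10.8)) = 9.3 + (0.085714)·(-0.4) = 9.2657.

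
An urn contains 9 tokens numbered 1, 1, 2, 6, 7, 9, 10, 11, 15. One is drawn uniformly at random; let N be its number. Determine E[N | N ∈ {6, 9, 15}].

10

P(N ∈ {6, 9, 15}) = 1/3.
Σ over the event: 6·1/9 + 9·1/9 + 15·1/9 = 10/3.
E[N | N ∈ {6, 9, 15}] = (10/3) / (1/3) = 10.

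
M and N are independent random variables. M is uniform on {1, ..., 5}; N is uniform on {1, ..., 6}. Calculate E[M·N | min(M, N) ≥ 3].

18

P(min(M, N) ≥ 3) = 2/5.
Summing MN·P(x,y) over outcomes with min(M, N) ≥ 3 gives 36/5.
E[M·N | min(M, N) ≥ 3] = (36/5) / (2/5) = 18.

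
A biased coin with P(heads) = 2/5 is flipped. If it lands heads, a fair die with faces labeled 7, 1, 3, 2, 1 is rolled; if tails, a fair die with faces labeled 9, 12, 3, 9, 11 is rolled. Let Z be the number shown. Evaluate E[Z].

32/5

E[Z | heads] = (7+1+3+2+1)/5 = 14/5.
E[Z | tails] = (9+12+3+9+11)/5 = 44/5.
By the law of total expectation,
E[Z] = (2/5)·(14/5) + (3/5)·(44/5) = 32/5.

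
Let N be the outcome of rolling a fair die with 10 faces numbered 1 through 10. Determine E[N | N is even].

6

Given N is even, N is equally likely to be any of {2, 4, 6, 8, 10}.
E[N | N is even] = (2 + 4 + 6 + 8 + 10) / 5 = 6.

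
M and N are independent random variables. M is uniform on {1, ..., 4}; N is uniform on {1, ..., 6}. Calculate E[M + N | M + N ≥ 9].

28/3

Outcomes with M + N ≥ 9: (3,6), (4,5), (4,6), each with probability 1/24.
E[M + N | M + N ≥ 9] = (9 + 9 + 10) / 3 = 28/3.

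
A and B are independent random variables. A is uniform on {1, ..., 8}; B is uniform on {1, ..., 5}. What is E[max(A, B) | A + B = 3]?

2

Outcomes with A + B = 3: (1,2), (2,1), each with probability 1/40.
E[max(A, B) | A + B = 3] = (2 + 2) / 2 = 2.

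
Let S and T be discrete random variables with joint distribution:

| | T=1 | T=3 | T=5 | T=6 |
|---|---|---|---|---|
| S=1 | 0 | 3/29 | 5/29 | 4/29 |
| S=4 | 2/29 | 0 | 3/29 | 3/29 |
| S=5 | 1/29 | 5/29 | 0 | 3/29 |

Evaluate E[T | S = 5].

34/9

P(S = 5) = 9/29.
Σ T·P over the event = 1·(1/29) + 3·(5/29) + 6·(3/29) = 34/29.
E[T | S = 5] = (34/29) / (9/29) = 34/9.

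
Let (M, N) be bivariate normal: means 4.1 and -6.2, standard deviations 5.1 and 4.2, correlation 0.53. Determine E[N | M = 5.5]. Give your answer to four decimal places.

E[N | M=x] = μ_N + ρ(σ_N/σ_M)(x − μ_M) for jointly normal variables.
E[N | M=5.5] = -6.2 + (0.53)·(4.2/5.1)·(5.5 − (4.1)) = -6.2 + (0.43647)·(1.4) = -5.5889.

-5.5889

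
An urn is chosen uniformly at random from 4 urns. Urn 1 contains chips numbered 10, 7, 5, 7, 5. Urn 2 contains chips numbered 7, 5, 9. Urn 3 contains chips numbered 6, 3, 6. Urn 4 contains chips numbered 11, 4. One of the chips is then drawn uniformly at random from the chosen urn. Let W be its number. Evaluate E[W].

263/40

E[W | urn 1] = (10+7+5+7+5)/5 = 34/5.
E[W | urn 2] = (7+5+9)/3 = 7.
E[W | urn 3] = (6+3+6)/3 = 5.
E[W | urn 4] = (11+4)/2 = 15/2.
E[W] = (1/4)·(34/5) + (1/4)·(7) + (1/4)·(5) + (1/4)·(15/2) = 263/40.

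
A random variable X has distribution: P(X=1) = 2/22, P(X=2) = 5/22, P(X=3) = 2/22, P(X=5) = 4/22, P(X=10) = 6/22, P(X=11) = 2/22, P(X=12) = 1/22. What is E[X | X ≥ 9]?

P(X ≥ 9) = 9/22.
Σ over the event: 10·3/11 + 11·1/11 + 12·1/22 = 47/11.
E[X | X ≥ 9] = (47/11) / (9/22) = 94/9.

94/9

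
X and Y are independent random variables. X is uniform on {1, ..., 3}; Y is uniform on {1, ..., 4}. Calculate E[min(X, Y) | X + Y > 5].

8/3

Outcomes with X + Y > 5: (2,4), (3,3), (3,4), each with probability 1/12.
E[min(X, Y) | X + Y > 5] = (2 + 3 + 3) / 3 = 8/3.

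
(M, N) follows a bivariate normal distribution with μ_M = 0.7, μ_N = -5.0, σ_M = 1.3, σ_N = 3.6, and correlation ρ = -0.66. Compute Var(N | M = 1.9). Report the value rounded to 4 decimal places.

7.3146

For a bivariate normal, Var(N | M=x) = σ_N²(1 − ρ²).
Var(N | M=1.9) = (3.6)²·(1 − (-0.66)²) = 12.96·0.5644 = 7.3146.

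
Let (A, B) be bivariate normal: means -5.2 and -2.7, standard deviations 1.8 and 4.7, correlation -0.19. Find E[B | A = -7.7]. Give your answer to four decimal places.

For a bivariate normal, E[B | A=x] = μ_B + ρ·(σ_B/σ_A)·(x − μ_A).
E[B | A=-7.7] = -2.7 + (-0.19)·(4.7/1.8)·(-7.7 − (-5.2)) = -2.7 + (-0.49611)·(-2.5) = -1.4597.

-1.4597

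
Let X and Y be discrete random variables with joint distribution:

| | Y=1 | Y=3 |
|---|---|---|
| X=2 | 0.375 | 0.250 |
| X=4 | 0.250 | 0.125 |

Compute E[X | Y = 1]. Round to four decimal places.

2.8000

P(Y = 1) = 0.625.
Σ X·P over the event = 2·(0.375) + 4·(0.250) = 1.750.
E[X | Y = 1] = (1.750) / (0.625) = 2.8000.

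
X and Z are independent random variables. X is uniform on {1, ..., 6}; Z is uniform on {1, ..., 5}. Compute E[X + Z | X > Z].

7

P(X > Z) = 1/2.
Summing (X+Z)·P(x,y) over outcomes with X > Z gives 7/2.
E[X + Z | X > Z] = (7/2) / (1/2) = 7.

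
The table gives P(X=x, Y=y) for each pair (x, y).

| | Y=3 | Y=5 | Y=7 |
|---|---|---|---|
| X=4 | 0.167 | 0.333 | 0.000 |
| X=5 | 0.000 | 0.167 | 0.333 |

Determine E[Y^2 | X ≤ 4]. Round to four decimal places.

19.6560

P(X ≤ 4) = 0.500.
Σ Y^2·P over the event = 9·(0.167) + 25·(0.333) = 9.828.
E[Y^2 | X ≤ 4] = (9.828) / (0.500) = 19.6560.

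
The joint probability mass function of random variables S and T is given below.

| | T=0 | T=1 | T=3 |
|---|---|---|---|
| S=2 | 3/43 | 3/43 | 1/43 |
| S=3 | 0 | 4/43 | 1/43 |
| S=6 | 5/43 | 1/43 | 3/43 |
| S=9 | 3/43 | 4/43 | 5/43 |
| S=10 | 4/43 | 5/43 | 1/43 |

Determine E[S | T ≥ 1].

P(T ≥ 1) = 28/43.
Summing S·P(S=x,T=y) over the conditioning event gives 188/43.
E[S | T ≥ 1] = (188/43) / (28/43) = 47/7.

47/7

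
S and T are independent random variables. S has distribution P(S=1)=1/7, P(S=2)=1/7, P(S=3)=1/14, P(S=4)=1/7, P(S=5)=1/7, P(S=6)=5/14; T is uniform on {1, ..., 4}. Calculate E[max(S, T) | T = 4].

P(T = 4) = 1/4.
Summing max(S,T)·P(x,y) over outcomes with T = 4 gives 17/14.
E[max(S, T) | T = 4] = (17/14) / (1/4) = 34/7.

34/7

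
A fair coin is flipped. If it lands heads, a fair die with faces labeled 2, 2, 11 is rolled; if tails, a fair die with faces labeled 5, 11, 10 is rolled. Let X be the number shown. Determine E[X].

41/6

E[X | heads] = (2+2+11)/3 = 5.
E[X | tails] = (5+11+10)/3 = 26/3.
E[X] = (1/2)·(5) + (1/2)·(26/3) = 41/6.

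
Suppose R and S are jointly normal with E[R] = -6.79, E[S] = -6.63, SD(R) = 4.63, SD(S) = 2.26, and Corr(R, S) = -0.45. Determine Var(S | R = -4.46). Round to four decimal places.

4.0733

The conditional variance in a bivariate normal is σ_S²(1 − ρ²), independent of x.
Var(S | R=-4.46) = (2.26)²·(1 − (-0.45)²) = 5.1076·0.7975 = 4.0733.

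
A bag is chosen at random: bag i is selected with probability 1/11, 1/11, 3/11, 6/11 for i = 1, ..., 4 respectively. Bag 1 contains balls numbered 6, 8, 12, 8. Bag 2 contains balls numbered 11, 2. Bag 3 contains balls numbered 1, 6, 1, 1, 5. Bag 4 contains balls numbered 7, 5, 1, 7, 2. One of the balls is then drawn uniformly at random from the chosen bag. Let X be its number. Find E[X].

E[X | bag 1] = (6+8+12+8)/4 = 17/2.
E[X | bag 2] = (11+2)/2 = 13/2.
E[X | bag 3] = (1+6+1+1+5)/5 = 14/5.
E[X | bag 4] = (7+5+1+7+2)/5 = 22/5.
E[X] = (1/11)·(17/2) + (1/11)·(13/2) + (3/11)·(14/5) + (6/11)·(22/5) = 249/55.

249/55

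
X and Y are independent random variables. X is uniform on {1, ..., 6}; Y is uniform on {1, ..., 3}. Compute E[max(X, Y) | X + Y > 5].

P(X + Y > 5) = 1/2.
Summing max(X,Y)·P(x,y) over outcomes with X + Y > 5 gives 22/9.
E[max(X, Y) | X + Y > 5] = (22/9) / (1/2) = 44/9.

44/9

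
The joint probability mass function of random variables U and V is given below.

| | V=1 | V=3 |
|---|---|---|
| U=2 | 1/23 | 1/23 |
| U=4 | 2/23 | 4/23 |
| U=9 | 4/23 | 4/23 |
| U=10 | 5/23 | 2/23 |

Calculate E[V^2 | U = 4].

19/3

P(U = 4) = 6/23.
Summing V^2·P(U=x,V=y) over the conditioning event gives 38/23.
E[V^2 | U = 4] = (38/23) / (6/23) = 19/3.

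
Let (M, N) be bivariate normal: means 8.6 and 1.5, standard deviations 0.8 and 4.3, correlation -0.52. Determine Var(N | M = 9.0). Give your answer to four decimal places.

For a bivariate normal, Var(N | M=x) = σ_N²(1 − ρ²).
Var(N | M=9.0) = (4.3)²·(1 − (-0.52)²) = 18.49·0.7296 = 13.4903.

13.4903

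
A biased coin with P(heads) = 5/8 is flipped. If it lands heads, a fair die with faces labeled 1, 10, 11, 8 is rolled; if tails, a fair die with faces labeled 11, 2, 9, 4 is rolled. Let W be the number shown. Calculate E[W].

E[W | heads] = (1+10+11+8)/4 = 15/2.
E[W | tails] = (11+2+9+4)/4 = 13/2.
E[W] = (5/8)·(15/2) + (3/8)·(13/2) = 57/8.

57/8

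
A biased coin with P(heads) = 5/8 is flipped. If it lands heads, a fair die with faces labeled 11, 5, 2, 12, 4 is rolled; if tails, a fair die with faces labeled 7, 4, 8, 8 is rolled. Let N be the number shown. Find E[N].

217/32

E[N | heads] = (11+5+2+12+4)/5 = 34/5.
E[N | tails] = (7+4+8+8)/4 = 27/4.
E[N] = (5/8)·(34/5) + (3/8)·(27/4) = 217/32.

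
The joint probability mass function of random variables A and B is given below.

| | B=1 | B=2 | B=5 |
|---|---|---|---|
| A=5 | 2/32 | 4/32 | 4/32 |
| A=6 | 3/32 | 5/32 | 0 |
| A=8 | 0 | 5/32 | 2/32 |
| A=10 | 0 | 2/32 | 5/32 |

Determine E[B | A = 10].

29/7

P(A = 10) = 7/32.
Σ B·P over the event = 2·(2/32) + 5·(5/32) = 29/32.
E[B | A = 10] = (29/32) / (7/32) = 29/7.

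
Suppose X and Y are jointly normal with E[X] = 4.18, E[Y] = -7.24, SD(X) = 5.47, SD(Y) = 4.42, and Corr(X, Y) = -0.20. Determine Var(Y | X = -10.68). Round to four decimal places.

For a bivariate normal, Var(Y | X=x) = σ_Y²(1 − ρ²).
Var(Y | X=-10.68) = (4.42)²·(1 − (-0.20)²) = 19.5364·0.96 = 18.7549.

18.7549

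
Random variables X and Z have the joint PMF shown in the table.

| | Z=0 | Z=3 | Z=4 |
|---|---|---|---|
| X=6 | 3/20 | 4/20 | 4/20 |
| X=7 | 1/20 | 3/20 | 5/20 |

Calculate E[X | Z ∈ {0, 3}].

P(Z ∈ {0, 3}) = 11/20.
Σ X·P over the event = 6·(3/20) + 6·(4/20) + 7·(1/20) + 7·(3/20) = 7/2.
E[X | Z ∈ {0, 3}] = (7/2) / (11/20) = 70/11.

70/11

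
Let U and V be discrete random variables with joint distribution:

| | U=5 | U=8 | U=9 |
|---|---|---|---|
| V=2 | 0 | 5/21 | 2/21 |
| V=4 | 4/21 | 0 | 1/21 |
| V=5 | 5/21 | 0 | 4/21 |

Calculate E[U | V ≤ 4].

29/4

P(V ≤ 4) = 4/7.
Σ U·P over the event = 5·(4/21) + 8·(5/21) + 9·(2/21) + 9·(1/21) = 29/7.
E[U | V ≤ 4] = (29/7) / (4/7) = 29/4.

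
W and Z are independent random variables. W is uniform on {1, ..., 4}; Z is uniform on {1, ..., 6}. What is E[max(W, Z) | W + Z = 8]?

5

Outcomes with W + Z = 8: (2,6), (3,5), (4,4), each with probability 1/24.
E[max(W, Z) | W + Z = 8] = (6 + 5 + 4) / 3 = 5.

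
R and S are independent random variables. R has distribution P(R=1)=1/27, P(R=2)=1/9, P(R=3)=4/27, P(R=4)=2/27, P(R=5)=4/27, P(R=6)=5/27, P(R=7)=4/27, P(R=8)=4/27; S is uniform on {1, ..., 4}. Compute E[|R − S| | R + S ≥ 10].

98/25

P(R + S ≥ 10) = 25/108.
Summing |R−S|·P(x,y) over outcomes with R + S ≥ 10 gives 49/54.
E[|R − S| | R + S ≥ 10] = (49/54) / (25/108) = 98/25.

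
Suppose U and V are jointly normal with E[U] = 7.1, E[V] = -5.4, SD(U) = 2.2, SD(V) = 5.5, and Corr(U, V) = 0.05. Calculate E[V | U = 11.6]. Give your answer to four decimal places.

E[V | U=x] = μ_V + ρ(σ_V/σ_U)(x − μ_U) for jointly normal variables.
E[V | U=11.6] = -5.4 + (0.05)·(5.5/2.2)·(11.6 − (7.1)) = -5.4 + (0.125)·(4.5) = -4.8375.

-4.8375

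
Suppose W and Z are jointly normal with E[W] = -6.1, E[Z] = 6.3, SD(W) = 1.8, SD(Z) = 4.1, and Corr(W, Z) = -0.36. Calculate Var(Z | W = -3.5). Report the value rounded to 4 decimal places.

For a bivariate normal, Var(Z | W=x) = σ_Z²(1 − ρ²).
Var(Z | W=-3.5) = (4.1)²·(1 − (-0.36)²) = 16.81·0.8704 = 14.6314.

14.6314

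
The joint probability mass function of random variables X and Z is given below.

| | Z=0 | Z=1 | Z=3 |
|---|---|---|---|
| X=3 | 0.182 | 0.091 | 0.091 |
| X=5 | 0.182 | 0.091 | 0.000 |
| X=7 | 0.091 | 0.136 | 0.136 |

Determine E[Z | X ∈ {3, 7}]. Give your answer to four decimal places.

P(X ∈ {3, 7}) = 0.727.
Σ Z·P over the event = 0·(0.182) + 1·(0.091) + 3·(0.091) + 0·(0.091) + 1·(0.136) + 3·(0.136) = 0.908.
E[Z | X ∈ {3, 7}] = (0.908) / (0.727) = 1.2490.

1.2490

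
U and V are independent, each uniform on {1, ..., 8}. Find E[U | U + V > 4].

P(U + V > 4) = 29/32.
Summing U·P(x,y) over outcomes with U + V > 4 gives 139/32.
E[U | U + V > 4] = (139/32) / (29/32) = 139/29.

139/29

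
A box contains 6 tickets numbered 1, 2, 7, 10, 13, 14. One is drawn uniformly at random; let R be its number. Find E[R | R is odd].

7

P(R is odd) = 1/2.
Σ over the event: 1·1/6 + 7·1/6 + 13·1/6 = 7/2.
E[R | R is odd] = (7/2) / (1/2) = 7.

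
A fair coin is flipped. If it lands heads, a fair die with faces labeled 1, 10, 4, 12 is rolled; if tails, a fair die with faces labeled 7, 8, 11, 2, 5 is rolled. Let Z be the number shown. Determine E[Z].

267/40

E[Z | heads] = (1+10+4+12)/4 = 27/4.
E[Z | tails] = (7+8+11+2+5)/5 = 33/5.
By the law of total expectation,
E[Z] = (1/2)·(27/4) + (1/2)·(33/5) = 267/40.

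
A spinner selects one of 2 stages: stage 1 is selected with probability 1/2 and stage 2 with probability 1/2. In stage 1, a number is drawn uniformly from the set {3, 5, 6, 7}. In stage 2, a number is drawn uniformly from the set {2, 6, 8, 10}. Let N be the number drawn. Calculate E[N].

E[N | stage 1] = (3+5+6+7)/4 = 21/4.
E[N | stage 2] = (2+6+8+10)/4 = 13/2.
E[N] = (1/2)·(21/4) + (1/2)·(13/2) = 47/8.

47/8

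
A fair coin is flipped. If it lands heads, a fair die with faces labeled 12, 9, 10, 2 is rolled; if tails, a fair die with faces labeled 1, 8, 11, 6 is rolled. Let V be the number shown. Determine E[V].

E[V | heads] = (12+9+10+2)/4 = 33/4.
E[V | tails] = (1+8+11+6)/4 = 13/2.
By the law of total expectation,
E[V] = (1/2)·(33/4) + (1/2)·(13/2) = 59/8.

59/8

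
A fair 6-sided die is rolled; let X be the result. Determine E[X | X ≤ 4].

5/2

Given X ≤ 4, X is equally likely to be any of {1, 2, 3, 4}.
E[X | X ≤ 4] = (1 + 2 + 3 + 4) / 4 = 5/2.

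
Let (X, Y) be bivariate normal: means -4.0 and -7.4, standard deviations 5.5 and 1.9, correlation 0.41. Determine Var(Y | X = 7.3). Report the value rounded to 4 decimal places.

3.0032

For a bivariate normal, Var(Y | X=x) = σ_Y²(1 − ρ²).
Var(Y | X=7.3) = (1.9)²·(1 − (0.41)²) = 3.61·0.8319 = 3.0032.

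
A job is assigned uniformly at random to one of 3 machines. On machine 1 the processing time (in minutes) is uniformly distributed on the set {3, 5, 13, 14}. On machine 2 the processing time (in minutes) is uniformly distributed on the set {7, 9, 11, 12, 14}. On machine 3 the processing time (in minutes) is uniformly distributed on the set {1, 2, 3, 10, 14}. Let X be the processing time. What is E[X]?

169/20

E[X | machine 1] = (3+5+13+14)/4 = 35/4.
E[X | machine 2] = (7+9+11+12+14)/5 = 53/5.
E[X | machine 3] = (1+2+3+10+14)/5 = 6.
By the law of total expectation,
E[X] = (1/3)·(35/4) + (1/3)·(53/5) + (1/3)·(6) = 169/20.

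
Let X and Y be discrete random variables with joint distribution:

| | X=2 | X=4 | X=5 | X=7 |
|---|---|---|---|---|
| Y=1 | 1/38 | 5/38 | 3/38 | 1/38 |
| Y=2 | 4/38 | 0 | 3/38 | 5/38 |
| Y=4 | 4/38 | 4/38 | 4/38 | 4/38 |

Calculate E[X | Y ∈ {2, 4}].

P(Y ∈ {2, 4}) = 14/19.
Σ X·P over the event = 2·(4/38) + 2·(4/38) + 4·(4/38) + 5·(3/38) + 5·(4/38) + 7·(5/38) + 7·(4/38) = 65/19.
E[X | Y ∈ {2, 4}] = (65/19) / (14/19) = 65/14.

65/14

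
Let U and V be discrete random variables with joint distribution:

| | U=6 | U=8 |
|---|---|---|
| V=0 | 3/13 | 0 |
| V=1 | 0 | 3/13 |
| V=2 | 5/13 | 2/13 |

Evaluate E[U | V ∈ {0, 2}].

32/5

P(V ∈ {0, 2}) = 10/13.
Σ U·P over the event = 6·(3/13) + 6·(5/13) + 8·(2/13) = 64/13.
E[U | V ∈ {0, 2}] = (64/13) / (10/13) = 32/5.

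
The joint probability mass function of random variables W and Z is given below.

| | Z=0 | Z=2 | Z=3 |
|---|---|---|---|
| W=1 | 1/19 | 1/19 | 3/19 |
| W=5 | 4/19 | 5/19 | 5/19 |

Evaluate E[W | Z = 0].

21/5

P(Z = 0) = 5/19.
Summing W·P(W=x,Z=y) over the conditioning event gives 21/19.
E[W | Z = 0] = (21/19) / (5/19) = 21/5.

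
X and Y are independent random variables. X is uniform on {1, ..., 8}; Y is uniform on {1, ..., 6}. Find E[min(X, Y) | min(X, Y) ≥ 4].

71/15

P(min(X, Y) ≥ 4) = 5/16.
Summing min(X,Y)·P(x,y) over outcomes with min(X, Y) ≥ 4 gives 71/48.
E[min(X, Y) | min(X, Y) ≥ 4] = (71/48) / (5/16) = 71/15.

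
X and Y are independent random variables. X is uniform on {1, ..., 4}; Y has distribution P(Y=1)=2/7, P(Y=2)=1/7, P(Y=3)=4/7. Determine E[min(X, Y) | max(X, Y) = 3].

P(max(X, Y) = 3) = 15/28.
Summing min(X,Y)·P(x,y) over outcomes with max(X, Y) = 3 gives 1.
E[min(X, Y) | max(X, Y) = 3] = (1) / (15/28) = 28/15.

28/15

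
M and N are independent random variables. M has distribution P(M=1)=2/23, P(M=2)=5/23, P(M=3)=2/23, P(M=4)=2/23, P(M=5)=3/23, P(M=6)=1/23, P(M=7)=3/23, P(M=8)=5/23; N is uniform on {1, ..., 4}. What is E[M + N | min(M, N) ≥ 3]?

19/2

P(min(M, N) ≥ 3) = 8/23.
Summing (M+N)·P(x,y) over outcomes with min(M, N) ≥ 3 gives 76/23.
E[M + N | min(M, N) ≥ 3] = (76/23) / (8/23) = 19/2.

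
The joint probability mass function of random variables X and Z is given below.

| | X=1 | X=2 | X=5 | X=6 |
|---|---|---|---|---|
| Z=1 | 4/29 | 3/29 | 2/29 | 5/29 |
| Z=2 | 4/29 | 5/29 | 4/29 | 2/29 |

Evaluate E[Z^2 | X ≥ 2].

P(X ≥ 2) = 21/29.
Summing Z^2·P(X=x,Z=y) over the conditioning event gives 54/29.
E[Z^2 | X ≥ 2] = (54/29) / (21/29) = 18/7.

18/7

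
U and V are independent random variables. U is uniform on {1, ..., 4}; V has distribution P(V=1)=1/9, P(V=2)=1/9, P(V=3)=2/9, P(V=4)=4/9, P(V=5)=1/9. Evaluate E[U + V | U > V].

P(U > V) = 7/36.
Summing (U+V)·P(x,y) over outcomes with U > V gives 37/36.
E[U + V | U > V] = (37/36) / (7/36) = 37/7.

37/7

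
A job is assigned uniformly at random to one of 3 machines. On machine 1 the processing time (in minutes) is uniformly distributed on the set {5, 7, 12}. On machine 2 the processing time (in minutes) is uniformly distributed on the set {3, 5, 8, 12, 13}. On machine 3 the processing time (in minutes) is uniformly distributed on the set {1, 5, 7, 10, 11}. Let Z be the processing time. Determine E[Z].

23/3

E[Z | machine 1] = (5+7+12)/3 = 8.
E[Z | machine 2] = (3+5+8+12+13)/5 = 41/5.
E[Z | machine 3] = (1+5+7+10+11)/5 = 34/5.
E[Z] = (1/3)·(8) + (1/3)·(41/5) + (1/3)·(34/5) = 23/3.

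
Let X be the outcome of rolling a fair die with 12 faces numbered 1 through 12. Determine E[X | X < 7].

7/2

Given X < 7, X is equally likely to be any of {1, 2, 3, 4, 5, 6}.
E[X | X < 7] = (1 + 2 + 3 + 4 + 5 + 6) / 6 = 7/2.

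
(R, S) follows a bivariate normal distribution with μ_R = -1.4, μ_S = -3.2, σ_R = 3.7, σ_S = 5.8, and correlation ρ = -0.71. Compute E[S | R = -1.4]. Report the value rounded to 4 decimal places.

The regression of S on R has slope ρ·σ_S/σ_R and passes through (μ_R, μ_S).
E[S | R=-1.4] = -3.2 + (-0.71)·(5.8/3.7)·(-1.4 − (-1.4)) = -3.2 + (-1.113)·(0) = -3.2000.

-3.2000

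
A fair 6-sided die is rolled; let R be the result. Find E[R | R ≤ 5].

3

Given R ≤ 5, R is equally likely to be any of {1, 2, 3, 4, 5}.
E[R | R ≤ 5] = (1 + 2 + 3 + 4 + 5) / 5 = 3.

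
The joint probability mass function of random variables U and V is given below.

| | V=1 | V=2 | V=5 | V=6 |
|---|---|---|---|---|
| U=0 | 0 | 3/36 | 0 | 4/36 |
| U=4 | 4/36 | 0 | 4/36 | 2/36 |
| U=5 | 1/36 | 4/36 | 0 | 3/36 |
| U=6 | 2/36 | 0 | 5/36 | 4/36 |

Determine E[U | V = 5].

46/9

P(V = 5) = 1/4.
Σ U·P over the event = 4·(4/36) + 6·(5/36) = 23/18.
E[U | V = 5] = (23/18) / (1/4) = 46/9.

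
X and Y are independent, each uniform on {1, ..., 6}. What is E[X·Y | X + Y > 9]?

Outcomes with X + Y > 9: (4,6), (5,5), (5,6), (6,4), (6,5), (6,6), each with probability 1/36.
E[X·Y | X + Y > 9] = (24 + 25 + 30 + 24 + 30 + 36) / 6 = 169/6.

169/6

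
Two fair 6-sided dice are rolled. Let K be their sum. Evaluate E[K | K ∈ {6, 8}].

7

P(K ∈ {6, 8}) = 5/18.
Σ over the event: 6·5/36 + 8·5/36 = 35/18.
E[K | K ∈ {6, 8}] = (35/18) / (5/18) = 7.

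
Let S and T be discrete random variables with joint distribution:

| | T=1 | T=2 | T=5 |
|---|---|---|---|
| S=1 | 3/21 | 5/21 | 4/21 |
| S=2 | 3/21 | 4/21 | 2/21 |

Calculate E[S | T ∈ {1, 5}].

P(T ∈ {1, 5}) = 4/7.
Summing S·P(S=x,T=y) over the conditioning event gives 17/21.
E[S | T ∈ {1, 5}] = (17/21) / (4/7) = 17/12.

17/12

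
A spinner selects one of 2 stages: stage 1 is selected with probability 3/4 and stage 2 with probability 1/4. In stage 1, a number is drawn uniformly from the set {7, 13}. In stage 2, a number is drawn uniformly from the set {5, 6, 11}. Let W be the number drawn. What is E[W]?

28/3

E[W | stage 1] = (7+13)/2 = 10.
E[W | stage 2] = (5+6+11)/3 = 22/3.
By the law of total expectation,
E[W] = (3/4)·(10) + (1/4)·(22/3) = 28/3.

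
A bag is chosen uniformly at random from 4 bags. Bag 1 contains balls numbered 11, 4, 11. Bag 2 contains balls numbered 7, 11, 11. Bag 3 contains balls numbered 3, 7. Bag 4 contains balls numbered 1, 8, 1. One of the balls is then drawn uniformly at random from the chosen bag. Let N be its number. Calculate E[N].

E[N | bag 1] = (11+4+11)/3 = 26/3.
E[N | bag 2] = (7+11+11)/3 = 29/3.
E[N | bag 3] = (3+7)/2 = 5.
E[N | bag 4] = (1+8+1)/3 = 10/3.
E[N] = (1/4)·(26/3) + (1/4)·(29/3) + (1/4)·(5) + (1/4)·(10/3) = 20/3.

20/3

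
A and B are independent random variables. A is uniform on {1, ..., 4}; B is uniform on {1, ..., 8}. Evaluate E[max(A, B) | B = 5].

5

P(B = 5) = 1/8.
Summing max(A,B)·P(x,y) over outcomes with B = 5 gives 5/8.
E[max(A, B) | B = 5] = (5/8) / (1/8) = 5.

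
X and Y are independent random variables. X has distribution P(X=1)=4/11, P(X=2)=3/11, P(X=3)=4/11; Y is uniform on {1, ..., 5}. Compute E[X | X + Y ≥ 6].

26/11

P(X + Y ≥ 6) = 2/5.
Summing X·P(x,y) over outcomes with X + Y ≥ 6 gives 52/55.
E[X | X + Y ≥ 6] = (52/55) / (2/5) = 26/11.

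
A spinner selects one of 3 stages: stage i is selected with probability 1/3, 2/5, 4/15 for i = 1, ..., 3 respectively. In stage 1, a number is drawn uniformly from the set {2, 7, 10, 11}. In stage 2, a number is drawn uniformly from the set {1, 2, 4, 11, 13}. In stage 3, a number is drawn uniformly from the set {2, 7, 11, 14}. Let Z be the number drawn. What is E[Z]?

1087/150

E[Z | stage 1] = (2+7+10+11)/4 = 15/2.
E[Z | stage 2] = (1+2+4+11+13)/5 = 31/5.
E[Z | stage 3] = (2+7+11+14)/4 = 17/2.
E[Z] = (1/3)·(15/2) + (2/5)·(31/5) + (4/15)·(17/2) = 1087/150.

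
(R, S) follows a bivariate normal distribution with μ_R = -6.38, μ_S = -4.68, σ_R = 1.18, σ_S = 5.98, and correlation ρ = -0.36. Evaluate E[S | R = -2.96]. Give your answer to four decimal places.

The regression of S on R has slope ρ·σ_S/σ_R and passes through (μ_R, μ_S).
E[S | R=-2.96] = -4.68 + (-0.36)·(5.98/1.18)·(-2.96 − (-6.38)) = -4.68 + (-1.82441)·(3.42) = -10.9195.

-10.9195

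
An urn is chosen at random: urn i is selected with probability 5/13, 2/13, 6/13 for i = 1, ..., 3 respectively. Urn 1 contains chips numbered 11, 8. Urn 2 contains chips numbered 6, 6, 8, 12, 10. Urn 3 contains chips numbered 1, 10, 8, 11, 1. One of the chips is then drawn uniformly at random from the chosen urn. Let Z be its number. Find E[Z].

E[Z | urn 1] = (11+8)/2 = 19/2.
E[Z | urn 2] = (6+6+8+12+10)/5 = 42/5.
E[Z | urn 3] = (1+10+8+11+1)/5 = 31/5.
E[Z] = (5/13)·(19/2) + (2/13)·(42/5) + (6/13)·(31/5) = 203/26.

203/26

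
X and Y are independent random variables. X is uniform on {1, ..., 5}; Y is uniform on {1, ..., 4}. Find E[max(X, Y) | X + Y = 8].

9/2

Outcomes with X + Y = 8: (4,4), (5,3), each with probability 1/20.
E[max(X, Y) | X + Y = 8] = (4 + 5) / 2 = 9/2.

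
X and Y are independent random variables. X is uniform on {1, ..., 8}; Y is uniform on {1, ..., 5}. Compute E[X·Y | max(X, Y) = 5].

125/9

P(max(X, Y) = 5) = 9/40.
Summing XY·P(x,y) over outcomes with max(X, Y) = 5 gives 25/8.
E[X·Y | max(X, Y) = 5] = (25/8) / (9/40) = 125/9.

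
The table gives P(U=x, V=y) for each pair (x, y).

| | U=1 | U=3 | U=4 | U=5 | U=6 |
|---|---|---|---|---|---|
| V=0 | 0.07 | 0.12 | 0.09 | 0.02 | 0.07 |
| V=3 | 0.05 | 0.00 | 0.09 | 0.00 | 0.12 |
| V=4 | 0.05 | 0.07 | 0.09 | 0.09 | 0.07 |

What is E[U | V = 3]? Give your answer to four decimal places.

P(V = 3) = 0.26.
Σ U·P over the event = 1·(0.05) + 4·(0.09) + 6·(0.12) = 1.13.
E[U | V = 3] = (1.13) / (0.26) = 4.3462.

4.3462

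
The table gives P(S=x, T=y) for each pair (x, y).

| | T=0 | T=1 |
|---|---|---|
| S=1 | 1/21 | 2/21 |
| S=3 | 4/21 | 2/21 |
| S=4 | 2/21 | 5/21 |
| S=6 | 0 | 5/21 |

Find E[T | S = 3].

1/3

P(S = 3) = 2/7.
Σ T·P over the event = 0·(4/21) + 1·(2/21) = 2/21.
E[T | S = 3] = (2/21) / (2/7) = 1/3.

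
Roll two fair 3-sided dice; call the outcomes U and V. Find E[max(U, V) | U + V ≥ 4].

Outcomes with U + V ≥ 4: (1,3), (2,2), (2,3), (3,1), (3,2), (3,3), each with probability 1/9.
E[max(U, V) | U + V ≥ 4] = (3 + 2 + 3 + 3 + 3 + 3) / 6 = 17/6.

17/6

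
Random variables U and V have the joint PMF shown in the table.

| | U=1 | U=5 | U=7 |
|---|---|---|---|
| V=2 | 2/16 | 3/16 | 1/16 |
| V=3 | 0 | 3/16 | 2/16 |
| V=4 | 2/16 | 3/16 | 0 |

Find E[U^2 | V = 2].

P(V = 2) = 3/8.
Σ U^2·P over the event = 1·(2/16) + 25·(3/16) + 49·(1/16) = 63/8.
E[U^2 | V = 2] = (63/8) / (3/8) = 21.

21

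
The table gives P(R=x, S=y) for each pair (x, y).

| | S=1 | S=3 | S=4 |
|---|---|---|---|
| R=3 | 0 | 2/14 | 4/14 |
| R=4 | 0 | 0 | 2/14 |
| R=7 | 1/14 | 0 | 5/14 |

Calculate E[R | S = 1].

7

P(S = 1) = 1/14.
Σ R·P over the event = 7·(1/14) = 1/2.
E[R | S = 1] = (1/2) / (1/14) = 7.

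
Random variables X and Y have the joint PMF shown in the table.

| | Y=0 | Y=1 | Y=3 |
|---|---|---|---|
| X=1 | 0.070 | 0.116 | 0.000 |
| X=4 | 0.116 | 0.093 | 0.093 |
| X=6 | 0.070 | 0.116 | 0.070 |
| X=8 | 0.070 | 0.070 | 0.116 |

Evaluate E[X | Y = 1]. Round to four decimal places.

P(Y = 1) = 0.395.
Σ X·P over the event = 1·(0.116) + 4·(0.093) + 6·(0.116) + 8·(0.070) = 1.744.
E[X | Y = 1] = (1.744) / (0.395) = 4.4152.

4.4152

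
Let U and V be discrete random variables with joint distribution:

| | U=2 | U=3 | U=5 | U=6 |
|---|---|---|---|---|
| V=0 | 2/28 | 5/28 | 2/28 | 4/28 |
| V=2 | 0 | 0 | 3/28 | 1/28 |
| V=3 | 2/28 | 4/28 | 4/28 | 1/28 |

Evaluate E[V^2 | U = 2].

9/2

P(U = 2) = 1/7.
Σ V^2·P over the event = 0·(2/28) + 9·(2/28) = 9/14.
E[V^2 | U = 2] = (9/14) / (1/7) = 9/2.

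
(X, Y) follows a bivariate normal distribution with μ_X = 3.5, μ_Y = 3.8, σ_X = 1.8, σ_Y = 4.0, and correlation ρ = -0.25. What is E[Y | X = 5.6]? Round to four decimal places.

2.6333

For a bivariate normal, E[Y | X=x] = μ_Y + ρ·(σ_Y/σ_X)·(x − μ_X).
E[Y | X=5.6] = 3.8 + (-0.25)·(4.0/1.8)·(5.6 − (3.5)) = 3.8 + (-0.55556)·(2.1) = 2.6333.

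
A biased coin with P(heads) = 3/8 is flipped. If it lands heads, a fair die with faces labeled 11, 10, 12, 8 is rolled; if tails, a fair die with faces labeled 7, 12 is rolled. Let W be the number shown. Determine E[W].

313/32

E[W | heads] = (11+10+12+8)/4 = 41/4.
E[W | tails] = (7+12)/2 = 19/2.
E[W] = (3/8)·(41/4) + (5/8)·(19/2) = 313/32.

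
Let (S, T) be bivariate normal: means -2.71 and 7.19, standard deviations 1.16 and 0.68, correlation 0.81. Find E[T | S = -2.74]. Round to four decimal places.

7.1758

The regression of T on S has slope ρ·σ_T/σ_S and passes through (μ_S, μ_T).
E[T | S=-2.74] = 7.19 + (0.81)·(0.68/1.16)·(-2.74 − (-2.71)) = 7.19 + (0.47483)·(-0.03) = 7.1758.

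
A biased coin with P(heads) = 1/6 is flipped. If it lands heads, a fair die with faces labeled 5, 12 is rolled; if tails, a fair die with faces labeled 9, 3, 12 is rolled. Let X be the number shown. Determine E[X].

E[X | heads] = (5+12)/2 = 17/2.
E[X | tails] = (9+3+12)/3 = 8.
By the law of total expectation,
E[X] = (1/6)·(17/2) + (5/6)·(8) = 97/12.

97/12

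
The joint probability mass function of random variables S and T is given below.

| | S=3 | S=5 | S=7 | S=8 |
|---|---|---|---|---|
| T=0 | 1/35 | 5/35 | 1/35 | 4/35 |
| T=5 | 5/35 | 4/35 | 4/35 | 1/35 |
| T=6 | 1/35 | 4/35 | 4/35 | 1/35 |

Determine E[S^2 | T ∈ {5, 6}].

129/4

P(T ∈ {5, 6}) = 24/35.
Summing S^2·P(S=x,T=y) over the conditioning event gives 774/35.
E[S^2 | T ∈ {5, 6}] = (774/35) / (24/35) = 129/4.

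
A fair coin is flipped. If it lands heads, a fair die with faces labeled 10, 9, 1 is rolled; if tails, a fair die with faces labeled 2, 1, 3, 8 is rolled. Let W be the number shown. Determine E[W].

E[W | heads] = (10+9+1)/3 = 20/3.
E[W | tails] = (2+1+3+8)/4 = 7/2.
E[W] = (1/2)·(20/3) + (1/2)·(7/2) = 61/12.

61/12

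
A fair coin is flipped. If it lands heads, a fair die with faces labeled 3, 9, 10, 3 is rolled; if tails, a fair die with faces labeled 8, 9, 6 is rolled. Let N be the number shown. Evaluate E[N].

167/24

E[N | heads] = (3+9+10+3)/4 = 25/4.
E[N | tails] = (8+9+6)/3 = 23/3.
By the law of total expectation,
E[N] = (1/2)·(25/4) + (1/2)·(23/3) = 167/24.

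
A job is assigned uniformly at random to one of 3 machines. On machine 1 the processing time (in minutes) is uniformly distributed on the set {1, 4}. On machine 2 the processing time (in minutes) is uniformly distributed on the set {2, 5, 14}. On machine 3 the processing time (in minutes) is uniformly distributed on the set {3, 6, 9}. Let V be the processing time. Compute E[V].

E[V | machine 1] = (1+4)/2 = 5/2.
E[V | machine 2] = (2+5+14)/3 = 7.
E[V | machine 3] = (3+6+9)/3 = 6.
E[V] = (1/3)·(5/2) + (1/3)·(7) + (1/3)·(6) = 31/6.

31/6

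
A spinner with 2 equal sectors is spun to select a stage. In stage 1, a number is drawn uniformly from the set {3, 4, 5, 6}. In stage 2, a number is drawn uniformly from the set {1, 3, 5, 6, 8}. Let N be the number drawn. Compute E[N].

91/20

E[N | stage 1] = (3+4+5+6)/4 = 9/2.
E[N | stage 2] = (1+3+5+6+8)/5 = 23/5.
By the law of total expectation,
E[N] = (1/2)·(9/2) + (1/2)·(23/5) = 91/20.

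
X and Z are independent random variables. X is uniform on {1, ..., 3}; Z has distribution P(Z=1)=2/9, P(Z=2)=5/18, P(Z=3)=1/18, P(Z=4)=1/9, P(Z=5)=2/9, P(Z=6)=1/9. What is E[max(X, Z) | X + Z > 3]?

166/41

P(X + Z > 3) = 41/54.
Summing max(X,Z)·P(x,y) over outcomes with X + Z > 3 gives 83/27.
E[max(X, Z) | X + Z > 3] = (83/27) / (41/54) = 166/41.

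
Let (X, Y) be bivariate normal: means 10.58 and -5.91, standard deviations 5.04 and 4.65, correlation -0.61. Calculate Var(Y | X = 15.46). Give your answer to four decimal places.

13.5768

The conditional variance in a bivariate normal is σ_Y²(1 − ρ²), independent of x.
Var(Y | X=15.46) = (4.65)²·(1 − (-0.61)²) = 21.6225·0.6279 = 13.5768.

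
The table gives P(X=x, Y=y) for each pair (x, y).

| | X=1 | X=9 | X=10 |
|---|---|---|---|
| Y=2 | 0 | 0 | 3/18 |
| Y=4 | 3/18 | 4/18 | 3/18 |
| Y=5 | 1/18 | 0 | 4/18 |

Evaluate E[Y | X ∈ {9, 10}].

27/7

P(X ∈ {9, 10}) = 7/9.
Σ Y·P over the event = 4·(4/18) + 2·(3/18) + 4·(3/18) + 5·(4/18) = 3.
E[Y | X ∈ {9, 10}] = (3) / (7/9) = 27/7.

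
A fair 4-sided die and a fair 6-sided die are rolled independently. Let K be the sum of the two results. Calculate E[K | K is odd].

6

P(K is odd) = 1/2.
Σ over the event: 3·1/12 + 5·1/6 + 7·1/6 + 9·1/12 = 3.
E[K | K is odd] = (3) / (1/2) = 6.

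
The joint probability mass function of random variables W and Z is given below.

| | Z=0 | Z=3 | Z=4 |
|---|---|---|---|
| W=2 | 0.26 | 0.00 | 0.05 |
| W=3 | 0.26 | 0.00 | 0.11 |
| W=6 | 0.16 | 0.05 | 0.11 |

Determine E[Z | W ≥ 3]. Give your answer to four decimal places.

1.4928

P(W ≥ 3) = 0.69.
Σ Z·P over the event = 0·(0.26) + 4·(0.11) + 0·(0.16) + 3·(0.05) + 4·(0.11) = 1.03.
E[Z | W ≥ 3] = (1.03) / (0.69) = 1.4928.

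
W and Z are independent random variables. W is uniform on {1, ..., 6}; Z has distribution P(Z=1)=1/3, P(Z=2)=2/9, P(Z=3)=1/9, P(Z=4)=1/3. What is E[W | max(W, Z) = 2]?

12/7

P(max(W, Z) = 2) = 7/54.
Summing W·P(x,y) over outcomes with max(W, Z) = 2 gives 2/9.
E[W | max(W, Z) = 2] = (2/9) / (7/54) = 12/7.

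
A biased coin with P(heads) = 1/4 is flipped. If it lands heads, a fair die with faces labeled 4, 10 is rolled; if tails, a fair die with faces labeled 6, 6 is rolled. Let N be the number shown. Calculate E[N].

E[N | heads] = (4+10)/2 = 7.
E[N | tails] = (6+6)/2 = 6.
By the law of total expectation,
E[N] = (1/4)·(7) + (3/4)·(6) = 25/4.

25/4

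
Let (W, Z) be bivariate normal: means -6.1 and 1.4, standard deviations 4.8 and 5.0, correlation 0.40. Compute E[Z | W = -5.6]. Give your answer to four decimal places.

E[Z | W=x] = μ_Z + ρ(σ_Z/σ_W)(x − μ_W) for jointly normal variables.
E[Z | W=-5.6] = 1.4 + (0.40)·(5.0/4.8)·(-5.6 − (-6.1)) = 1.4 + (0.41667)·(0.5) = 1.6083.

1.6083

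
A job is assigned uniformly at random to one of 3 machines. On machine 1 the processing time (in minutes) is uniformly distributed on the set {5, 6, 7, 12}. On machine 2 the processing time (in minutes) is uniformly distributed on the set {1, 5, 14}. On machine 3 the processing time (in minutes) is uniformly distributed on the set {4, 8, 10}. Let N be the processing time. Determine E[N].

43/6

E[N | machine 1] = (5+6+7+12)/4 = 15/2.
E[N | machine 2] = (1+5+14)/3 = 20/3.
E[N | machine 3] = (4+8+10)/3 = 22/3.
By the law of total expectation,
E[N] = (1/3)·(15/2) + (1/3)·(20/3) + (1/3)·(22/3) = 43/6.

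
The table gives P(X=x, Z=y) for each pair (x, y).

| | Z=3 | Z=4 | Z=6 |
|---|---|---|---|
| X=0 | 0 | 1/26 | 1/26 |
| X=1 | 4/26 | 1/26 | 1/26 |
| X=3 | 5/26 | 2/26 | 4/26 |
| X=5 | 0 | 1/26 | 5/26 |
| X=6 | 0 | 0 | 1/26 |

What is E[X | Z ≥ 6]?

P(Z ≥ 6) = 6/13.
Σ X·P over the event = 0·(1/26) + 1·(1/26) + 3·(4/26) + 5·(5/26) + 6·(1/26) = 22/13.
E[X | Z ≥ 6] = (22/13) / (6/13) = 11/3.

11/3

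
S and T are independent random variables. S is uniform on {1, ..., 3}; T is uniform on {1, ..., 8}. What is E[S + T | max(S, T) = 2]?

P(max(S, T) = 2) = 1/8.
Summing (S+T)·P(x,y) over outcomes with max(S, T) = 2 gives 5/12.
E[S + T | max(S, T) = 2] = (5/12) / (1/8) = 10/3.

10/3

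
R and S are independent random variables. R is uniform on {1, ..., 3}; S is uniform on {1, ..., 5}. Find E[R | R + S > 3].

P(R + S > 3) = 4/5.
Summing R·P(x,y) over outcomes with R + S > 3 gives 26/15.
E[R | R + S > 3] = (26/15) / (4/5) = 13/6.

13/6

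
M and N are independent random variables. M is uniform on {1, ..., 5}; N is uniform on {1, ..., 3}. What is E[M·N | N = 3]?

9

Outcomes with N = 3: (1,3), (2,3), (3,3), (4,3), (5,3), each with probability 1/15.
E[M·N | N = 3] = (3 + 6 + 9 + 12 + 15) / 5 = 9.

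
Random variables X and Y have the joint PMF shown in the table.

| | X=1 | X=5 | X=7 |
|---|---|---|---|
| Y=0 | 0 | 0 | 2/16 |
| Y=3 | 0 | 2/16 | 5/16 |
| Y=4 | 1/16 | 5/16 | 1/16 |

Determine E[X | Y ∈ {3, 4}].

39/7

P(Y ∈ {3, 4}) = 7/8.
Σ X·P over the event = 1·(1/16) + 5·(2/16) + 5·(5/16) + 7·(5/16) + 7·(1/16) = 39/8.
E[X | Y ∈ {3, 4}] = (39/8) / (7/8) = 39/7.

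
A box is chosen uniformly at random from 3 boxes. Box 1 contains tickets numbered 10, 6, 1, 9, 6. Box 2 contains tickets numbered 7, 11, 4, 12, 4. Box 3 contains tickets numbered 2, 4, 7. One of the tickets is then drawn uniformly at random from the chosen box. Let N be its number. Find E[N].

E[N | box 1] = (10+6+1+9+6)/5 = 32/5.
E[N | box 2] = (7+11+4+12+4)/5 = 38/5.
E[N | box 3] = (2+4+7)/3 = 13/3.
By the law of total expectation,
E[N] = (1/3)·(32/5) + (1/3)·(38/5) + (1/3)·(13/3) = 55/9.

55/9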